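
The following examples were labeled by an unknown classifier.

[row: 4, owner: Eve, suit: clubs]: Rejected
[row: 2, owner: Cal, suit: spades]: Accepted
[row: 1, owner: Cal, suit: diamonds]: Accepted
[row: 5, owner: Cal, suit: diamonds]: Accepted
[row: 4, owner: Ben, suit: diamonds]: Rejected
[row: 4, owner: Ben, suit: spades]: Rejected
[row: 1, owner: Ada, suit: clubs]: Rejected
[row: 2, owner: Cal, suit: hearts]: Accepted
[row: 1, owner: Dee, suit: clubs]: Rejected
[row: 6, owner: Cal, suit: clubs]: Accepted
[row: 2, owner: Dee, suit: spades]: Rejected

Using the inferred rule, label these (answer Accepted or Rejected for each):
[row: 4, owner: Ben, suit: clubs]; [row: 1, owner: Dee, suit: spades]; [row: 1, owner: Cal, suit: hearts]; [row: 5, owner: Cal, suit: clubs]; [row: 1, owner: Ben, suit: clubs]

Rejected, Rejected, Accepted, Accepted, Rejected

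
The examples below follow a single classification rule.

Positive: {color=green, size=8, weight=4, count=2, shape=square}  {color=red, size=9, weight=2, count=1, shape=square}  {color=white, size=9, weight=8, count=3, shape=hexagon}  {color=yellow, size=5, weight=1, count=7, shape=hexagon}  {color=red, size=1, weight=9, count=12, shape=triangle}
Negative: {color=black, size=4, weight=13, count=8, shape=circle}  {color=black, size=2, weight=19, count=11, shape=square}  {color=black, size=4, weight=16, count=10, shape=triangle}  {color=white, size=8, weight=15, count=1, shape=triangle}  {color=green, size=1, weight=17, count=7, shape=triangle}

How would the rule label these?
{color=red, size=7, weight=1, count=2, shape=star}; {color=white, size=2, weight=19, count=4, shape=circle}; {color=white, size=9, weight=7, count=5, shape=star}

Positive, Negative, Positive

The distinguishing property — weight ≤ 9 — holds for all the 'Positive' cases and none of the 'Negative' cases.
{color=red, size=7, weight=1, count=2, shape=star} — weight = 1, hence Positive. {color=white, size=2, weight=19, count=4, shape=circle} — weight = 19, hence Negative. {color=white, size=9, weight=7, count=5, shape=star} — weight = 7, hence Positive.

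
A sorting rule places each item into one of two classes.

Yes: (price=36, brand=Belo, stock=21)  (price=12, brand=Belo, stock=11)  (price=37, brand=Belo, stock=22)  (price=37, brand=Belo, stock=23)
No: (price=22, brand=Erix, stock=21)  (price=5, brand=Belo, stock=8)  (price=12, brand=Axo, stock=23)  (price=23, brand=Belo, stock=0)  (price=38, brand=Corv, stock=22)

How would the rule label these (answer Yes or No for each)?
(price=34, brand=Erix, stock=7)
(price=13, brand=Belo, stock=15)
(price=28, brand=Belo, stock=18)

All 'Yes' examples share one property — brand is Belo AND stock ≥ 11 — and every 'No' example lacks it.

No, Yes, Yes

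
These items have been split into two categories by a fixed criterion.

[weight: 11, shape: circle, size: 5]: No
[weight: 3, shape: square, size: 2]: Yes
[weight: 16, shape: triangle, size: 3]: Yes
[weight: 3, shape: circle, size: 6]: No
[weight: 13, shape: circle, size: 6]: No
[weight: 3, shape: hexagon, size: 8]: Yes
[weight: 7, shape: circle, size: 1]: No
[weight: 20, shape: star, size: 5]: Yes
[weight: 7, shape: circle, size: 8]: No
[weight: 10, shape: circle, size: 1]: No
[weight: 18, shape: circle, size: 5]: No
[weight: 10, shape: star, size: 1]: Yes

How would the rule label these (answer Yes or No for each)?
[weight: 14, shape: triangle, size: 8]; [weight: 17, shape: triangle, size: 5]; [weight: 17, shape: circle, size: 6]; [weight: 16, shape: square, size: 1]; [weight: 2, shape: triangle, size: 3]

Yes, Yes, No, Yes, Yes

Checking candidate rules against both groups, what survives is: shape is not circle.
[weight: 14, shape: triangle, size: 8] — shape is triangle, hence Yes.
[weight: 17, shape: triangle, size: 5] — shape is triangle, hence Yes.
[weight: 17, shape: circle, size: 6] — shape is circle, hence No.
[weight: 16, shape: square, size: 1] — shape is square, hence Yes.
[weight: 2, shape: triangle, size: 3] — shape is triangle, hence Yes.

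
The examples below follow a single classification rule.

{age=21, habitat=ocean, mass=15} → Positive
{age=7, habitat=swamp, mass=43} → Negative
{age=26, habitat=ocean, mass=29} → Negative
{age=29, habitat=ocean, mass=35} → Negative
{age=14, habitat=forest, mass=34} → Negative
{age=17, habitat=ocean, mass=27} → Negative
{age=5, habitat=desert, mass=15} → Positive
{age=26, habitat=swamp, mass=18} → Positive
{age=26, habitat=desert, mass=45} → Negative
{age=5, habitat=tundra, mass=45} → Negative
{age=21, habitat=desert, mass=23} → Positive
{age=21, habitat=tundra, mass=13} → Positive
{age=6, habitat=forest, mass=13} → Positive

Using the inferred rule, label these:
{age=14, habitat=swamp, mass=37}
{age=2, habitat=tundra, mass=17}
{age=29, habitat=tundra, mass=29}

Negative, Positive, Negative

The pattern is that an item is 'Positive' exactly when: mass ≤ 23.
Negative: {age=14, habitat=swamp, mass=37}, since mass = 37. Positive: {age=2, habitat=tundra, mass=17}, since mass = 17. Negative: {age=29, habitat=tundra, mass=29}, since mass = 29.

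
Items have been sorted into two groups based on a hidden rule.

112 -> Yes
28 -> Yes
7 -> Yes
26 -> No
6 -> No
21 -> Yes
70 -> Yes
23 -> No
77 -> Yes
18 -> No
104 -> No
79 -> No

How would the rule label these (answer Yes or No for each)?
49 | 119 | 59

The distinguishing property — multiple of 7 — holds for all the 'Yes' cases and none of the 'No' cases.
49: 49 = 7·7 — passes, so Yes. 119: 119 = 7·17 — passes, so Yes. 59: 59 = 7·8 + 3 — does not fit, so No.

Yes, Yes, No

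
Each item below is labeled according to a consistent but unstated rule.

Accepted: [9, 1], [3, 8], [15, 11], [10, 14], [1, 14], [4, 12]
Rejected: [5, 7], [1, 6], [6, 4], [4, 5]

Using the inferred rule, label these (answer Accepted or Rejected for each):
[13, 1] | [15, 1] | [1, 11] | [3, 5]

Accepted, Accepted, Accepted, Rejected

Rule: max ≥ 8. This holds for each 'Accepted' example and fails for each 'Rejected' one.
[13, 1]: max 13 — qualifies, so Accepted. [15, 1]: max 15 — qualifies, so Accepted. [1, 11]: max 11 — qualifies, so Accepted. [3, 5]: max 5 — lacks this property, so Rejected.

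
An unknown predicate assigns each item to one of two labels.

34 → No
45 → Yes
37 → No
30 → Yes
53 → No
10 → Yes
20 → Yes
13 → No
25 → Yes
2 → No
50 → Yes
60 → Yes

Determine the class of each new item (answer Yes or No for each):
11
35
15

The rule appears to be: multiple of 5.

No, Yes, Yes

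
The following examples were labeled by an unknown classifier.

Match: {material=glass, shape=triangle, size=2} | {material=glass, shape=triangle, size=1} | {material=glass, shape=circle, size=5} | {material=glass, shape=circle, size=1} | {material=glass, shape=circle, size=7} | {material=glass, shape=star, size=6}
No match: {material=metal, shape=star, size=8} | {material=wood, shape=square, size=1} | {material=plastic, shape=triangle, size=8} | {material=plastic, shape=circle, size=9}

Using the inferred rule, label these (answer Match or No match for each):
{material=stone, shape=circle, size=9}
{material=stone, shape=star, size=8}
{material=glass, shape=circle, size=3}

The distinguishing property — material is glass — holds for all the 'Match' cases and none of the 'No match' cases.
{material=stone, shape=circle, size=9} → material is stone → No match.
{material=stone, shape=star, size=8} → material is stone → No match.
{material=glass, shape=circle, size=3} → material is glass → Match.

No match, No match, Match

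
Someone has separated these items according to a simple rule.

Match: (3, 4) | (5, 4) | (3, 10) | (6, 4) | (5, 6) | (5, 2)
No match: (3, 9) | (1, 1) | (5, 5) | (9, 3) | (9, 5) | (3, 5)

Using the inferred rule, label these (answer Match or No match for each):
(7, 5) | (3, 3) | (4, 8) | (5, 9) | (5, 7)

No match, No match, Match, No match, No match

Every 'Match' example satisfies: second is even. None of the 'No match' examples do.
(7, 5) → second 5 → No match.
(3, 3) → second 3 → No match.
(4, 8) → second 8 → Match.
(5, 9) → second 9 → No match.
(5, 7) → second 7 → No match.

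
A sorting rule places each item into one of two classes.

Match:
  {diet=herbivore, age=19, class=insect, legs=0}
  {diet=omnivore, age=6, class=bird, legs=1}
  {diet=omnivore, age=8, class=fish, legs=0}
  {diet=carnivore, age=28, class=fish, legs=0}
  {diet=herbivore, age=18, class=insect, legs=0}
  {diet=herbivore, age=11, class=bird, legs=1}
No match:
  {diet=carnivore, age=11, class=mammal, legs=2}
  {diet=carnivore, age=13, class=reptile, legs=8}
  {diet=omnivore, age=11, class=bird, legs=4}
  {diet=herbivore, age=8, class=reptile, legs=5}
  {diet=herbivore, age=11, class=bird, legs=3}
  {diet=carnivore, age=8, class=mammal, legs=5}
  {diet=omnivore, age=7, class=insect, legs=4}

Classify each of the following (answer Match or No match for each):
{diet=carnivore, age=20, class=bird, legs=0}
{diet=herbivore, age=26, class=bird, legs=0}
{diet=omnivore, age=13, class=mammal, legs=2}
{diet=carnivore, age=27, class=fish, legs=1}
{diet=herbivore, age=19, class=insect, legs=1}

'Match' ⟺ legs ≤ 1.

Match, Match, No match, Match, Match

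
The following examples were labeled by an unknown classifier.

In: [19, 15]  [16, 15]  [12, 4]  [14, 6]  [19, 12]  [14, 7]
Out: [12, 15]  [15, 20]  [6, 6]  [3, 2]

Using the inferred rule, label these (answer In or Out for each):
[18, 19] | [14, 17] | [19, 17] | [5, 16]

Every 'In' example satisfies: first > second AND sum ≥ 12. None of the 'Out' examples do.
[18, 19]: 18 < 19, 18+19 = 37 — does not satisfy this, so Out. [14, 17]: 14 < 17, 14+17 = 31 — does not satisfy this, so Out. [19, 17]: 19 > 17, 19+17 = 36 — passes, so In. [5, 16]: 5 < 16, 5+16 = 21 — does not satisfy this, so Out.

Out, Out, In, Out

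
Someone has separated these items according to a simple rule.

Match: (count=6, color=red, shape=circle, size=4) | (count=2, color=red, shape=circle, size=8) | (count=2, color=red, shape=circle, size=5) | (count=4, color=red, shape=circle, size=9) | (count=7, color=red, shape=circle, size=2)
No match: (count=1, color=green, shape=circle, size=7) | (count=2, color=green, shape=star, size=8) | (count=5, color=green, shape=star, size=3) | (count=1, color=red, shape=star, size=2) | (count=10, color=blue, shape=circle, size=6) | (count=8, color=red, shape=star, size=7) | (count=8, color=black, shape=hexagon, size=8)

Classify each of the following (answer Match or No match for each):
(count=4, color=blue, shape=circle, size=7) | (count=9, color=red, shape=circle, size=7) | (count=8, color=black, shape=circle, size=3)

The pattern is that an item is 'Match' exactly when: shape is circle AND color is red.

No match, Match, No match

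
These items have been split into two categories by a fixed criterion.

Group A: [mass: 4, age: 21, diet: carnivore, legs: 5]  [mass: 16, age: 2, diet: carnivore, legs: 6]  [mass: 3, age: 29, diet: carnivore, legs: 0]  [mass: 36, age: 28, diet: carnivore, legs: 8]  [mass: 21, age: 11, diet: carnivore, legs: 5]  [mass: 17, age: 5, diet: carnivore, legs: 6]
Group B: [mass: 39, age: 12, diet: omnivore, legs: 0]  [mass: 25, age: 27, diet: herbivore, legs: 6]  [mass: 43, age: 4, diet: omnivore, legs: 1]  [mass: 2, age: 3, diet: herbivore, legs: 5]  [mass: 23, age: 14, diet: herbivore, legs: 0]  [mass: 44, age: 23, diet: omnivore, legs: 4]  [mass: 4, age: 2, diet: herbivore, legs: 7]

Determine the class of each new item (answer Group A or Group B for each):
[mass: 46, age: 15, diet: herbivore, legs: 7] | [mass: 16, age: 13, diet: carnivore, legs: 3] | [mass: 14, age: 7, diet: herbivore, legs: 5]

Rule: diet is carnivore. This holds for each 'Group A' example and fails for each 'Group B' one.
[mass: 46, age: 15, diet: herbivore, legs: 7]: Group B (diet is herbivore). [mass: 16, age: 13, diet: carnivore, legs: 3]: Group A (diet is carnivore). [mass: 14, age: 7, diet: herbivore, legs: 5]: Group B (diet is herbivore).

Group B, Group A, Group B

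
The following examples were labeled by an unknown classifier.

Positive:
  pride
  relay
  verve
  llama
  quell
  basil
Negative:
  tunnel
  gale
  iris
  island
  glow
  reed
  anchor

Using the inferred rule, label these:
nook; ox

Negative, Negative

The rule appears to be: odd length.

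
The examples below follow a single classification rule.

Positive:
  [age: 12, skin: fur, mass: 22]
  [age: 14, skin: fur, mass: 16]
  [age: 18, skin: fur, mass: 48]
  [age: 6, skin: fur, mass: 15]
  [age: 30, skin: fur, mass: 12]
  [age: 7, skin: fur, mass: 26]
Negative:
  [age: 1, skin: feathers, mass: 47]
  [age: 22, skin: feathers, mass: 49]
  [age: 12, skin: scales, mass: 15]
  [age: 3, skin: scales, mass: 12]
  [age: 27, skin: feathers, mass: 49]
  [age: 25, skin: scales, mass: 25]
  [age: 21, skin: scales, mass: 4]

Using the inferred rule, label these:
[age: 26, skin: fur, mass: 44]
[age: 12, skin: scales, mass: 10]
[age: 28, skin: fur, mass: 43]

The simplest hypothesis consistent with all the labels is: skin is fur.
Positive: [age: 26, skin: fur, mass: 44], since skin is fur. Negative: [age: 12, skin: scales, mass: 10], since skin is scales. Positive: [age: 28, skin: fur, mass: 43], since skin is fur.

Positive, Negative, Positive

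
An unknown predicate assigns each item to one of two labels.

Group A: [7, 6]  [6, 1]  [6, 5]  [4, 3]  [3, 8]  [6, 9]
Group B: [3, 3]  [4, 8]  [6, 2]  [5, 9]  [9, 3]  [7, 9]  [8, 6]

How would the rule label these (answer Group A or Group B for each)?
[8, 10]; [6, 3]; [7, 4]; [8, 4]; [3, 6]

The rule appears to be: sum is odd.
[8, 10]: 8+10 = 18 — fails the rule, so Group B. [6, 3]: 6+3 = 9 — qualifies, so Group A. [7, 4]: 7+4 = 11 — qualifies, so Group A. [8, 4]: 8+4 = 12 — fails the rule, so Group B. [3, 6]: 3+6 = 9 — qualifies, so Group A.

Group B, Group A, Group A, Group B, Group A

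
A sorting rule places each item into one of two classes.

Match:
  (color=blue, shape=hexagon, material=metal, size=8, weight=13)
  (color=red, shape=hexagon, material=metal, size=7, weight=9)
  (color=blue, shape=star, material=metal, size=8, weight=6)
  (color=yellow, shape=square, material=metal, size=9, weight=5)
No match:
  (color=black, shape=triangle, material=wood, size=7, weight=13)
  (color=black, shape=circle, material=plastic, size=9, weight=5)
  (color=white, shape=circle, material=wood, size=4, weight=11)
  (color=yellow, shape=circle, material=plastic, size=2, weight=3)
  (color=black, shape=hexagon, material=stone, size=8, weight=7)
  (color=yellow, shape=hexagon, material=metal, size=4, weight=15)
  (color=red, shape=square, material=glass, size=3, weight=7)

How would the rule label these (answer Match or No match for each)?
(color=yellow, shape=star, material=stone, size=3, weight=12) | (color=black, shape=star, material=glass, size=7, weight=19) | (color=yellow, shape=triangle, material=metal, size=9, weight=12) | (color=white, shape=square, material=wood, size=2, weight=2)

No match, No match, Match, No match

The rule appears to be: material is metal AND size ≥ 7.
(color=yellow, shape=star, material=stone, size=3, weight=12): material is stone, size = 3, does not satisfy this → No match.
(color=black, shape=star, material=glass, size=7, weight=19): material is glass, size = 7, does not satisfy this → No match.
(color=yellow, shape=triangle, material=metal, size=9, weight=12): material is metal, size = 9, checks out → Match.
(color=white, shape=square, material=wood, size=2, weight=2): material is wood, size = 2, does not satisfy this → No match.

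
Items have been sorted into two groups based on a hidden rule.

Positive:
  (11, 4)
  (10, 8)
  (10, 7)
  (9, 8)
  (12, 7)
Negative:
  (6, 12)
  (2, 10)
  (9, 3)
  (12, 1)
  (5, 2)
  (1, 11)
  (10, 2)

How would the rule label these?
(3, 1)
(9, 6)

Rule: first > second AND sum ≥ 15. This holds for each 'Positive' example and fails for each 'Negative' one.

Negative, Positive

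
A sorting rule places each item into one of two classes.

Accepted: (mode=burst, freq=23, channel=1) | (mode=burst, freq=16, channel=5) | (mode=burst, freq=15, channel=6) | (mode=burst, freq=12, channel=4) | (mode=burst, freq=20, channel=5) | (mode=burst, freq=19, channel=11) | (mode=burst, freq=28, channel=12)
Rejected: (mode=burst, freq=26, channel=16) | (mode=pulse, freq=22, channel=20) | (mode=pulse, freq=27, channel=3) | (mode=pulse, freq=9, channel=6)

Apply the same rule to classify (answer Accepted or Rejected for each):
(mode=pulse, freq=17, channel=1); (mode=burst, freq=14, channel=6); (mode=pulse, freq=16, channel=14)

Every 'Accepted' example satisfies: mode is burst AND channel ≤ 12. None of the 'Rejected' examples do.
(mode=pulse, freq=17, channel=1): mode is pulse, channel = 1, fails the rule → Rejected.
(mode=burst, freq=14, channel=6): mode is burst, channel = 6, matches → Accepted.
(mode=pulse, freq=16, channel=14): mode is pulse, channel = 14, fails the rule → Rejected.

Rejected, Accepted, Rejected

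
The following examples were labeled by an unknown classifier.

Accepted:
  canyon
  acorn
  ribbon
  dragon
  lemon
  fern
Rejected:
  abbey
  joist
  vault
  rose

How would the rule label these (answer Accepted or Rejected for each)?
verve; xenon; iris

One predicate separates the groups cleanly: contains 'n'.
verve: no 'n' — does not pass, so Rejected.
xenon: has 'n' — checks out, so Accepted.
iris: no 'n' — does not pass, so Rejected.

Rejected, Accepted, Rejected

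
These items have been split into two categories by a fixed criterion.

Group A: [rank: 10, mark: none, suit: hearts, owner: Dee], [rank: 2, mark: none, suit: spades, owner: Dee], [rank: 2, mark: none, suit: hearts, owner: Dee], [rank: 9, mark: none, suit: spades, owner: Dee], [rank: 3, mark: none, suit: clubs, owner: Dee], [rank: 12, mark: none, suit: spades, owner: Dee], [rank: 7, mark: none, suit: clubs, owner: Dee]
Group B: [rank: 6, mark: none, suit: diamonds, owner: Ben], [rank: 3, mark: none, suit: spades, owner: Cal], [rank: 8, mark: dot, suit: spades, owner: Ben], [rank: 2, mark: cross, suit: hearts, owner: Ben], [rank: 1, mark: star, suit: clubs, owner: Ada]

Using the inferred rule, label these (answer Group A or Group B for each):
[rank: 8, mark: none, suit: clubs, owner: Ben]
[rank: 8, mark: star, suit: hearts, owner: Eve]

Group B, Group B

The classifier is using: owner is Dee.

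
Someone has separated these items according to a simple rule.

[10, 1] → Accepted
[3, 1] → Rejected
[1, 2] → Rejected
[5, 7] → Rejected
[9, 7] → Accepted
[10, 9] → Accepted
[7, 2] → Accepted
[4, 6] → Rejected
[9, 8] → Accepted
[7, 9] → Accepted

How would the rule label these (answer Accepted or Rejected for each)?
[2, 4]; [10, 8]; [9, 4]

One predicate separates the groups cleanly: first ≥ 6.
Rejected: [2, 4], since first 2.
Accepted: [10, 8], since first 10.
Accepted: [9, 4], since first 9.

Rejected, Accepted, Accepted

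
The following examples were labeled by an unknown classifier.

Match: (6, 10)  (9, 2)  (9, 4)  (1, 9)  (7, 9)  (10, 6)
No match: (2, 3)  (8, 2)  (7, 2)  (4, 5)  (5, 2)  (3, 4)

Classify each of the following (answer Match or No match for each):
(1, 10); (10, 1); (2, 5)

Match, Match, No match

All 'Match' examples share one property — max ≥ 9 — and every 'No match' example lacks it.
(1, 10): max 10 — has this property, so Match.
(10, 1): max 10 — has this property, so Match.
(2, 5): max 5 — fails the rule, so No match.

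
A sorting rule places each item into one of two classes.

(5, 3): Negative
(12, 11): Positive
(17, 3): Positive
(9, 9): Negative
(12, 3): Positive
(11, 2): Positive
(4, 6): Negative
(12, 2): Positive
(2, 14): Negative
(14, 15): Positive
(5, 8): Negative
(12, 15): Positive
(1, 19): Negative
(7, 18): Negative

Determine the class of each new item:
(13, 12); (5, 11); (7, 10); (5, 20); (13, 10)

Positive, Negative, Negative, Negative, Positive

The rule appears to be: first ≥ 11.
(13, 12) — first 13, hence Positive. (5, 11) — first 5, hence Negative. (7, 10) — first 7, hence Negative. (5, 20) — first 5, hence Negative. (13, 10) — first 13, hence Positive.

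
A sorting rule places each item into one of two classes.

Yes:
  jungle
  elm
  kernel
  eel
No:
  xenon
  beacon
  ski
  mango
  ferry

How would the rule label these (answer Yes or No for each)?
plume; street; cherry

The pattern is that an item is 'Yes' exactly when: contains 'l'.
plume — has 'l', hence Yes.
street — no 'l', hence No.
cherry — no 'l', hence No.

Yes, No, No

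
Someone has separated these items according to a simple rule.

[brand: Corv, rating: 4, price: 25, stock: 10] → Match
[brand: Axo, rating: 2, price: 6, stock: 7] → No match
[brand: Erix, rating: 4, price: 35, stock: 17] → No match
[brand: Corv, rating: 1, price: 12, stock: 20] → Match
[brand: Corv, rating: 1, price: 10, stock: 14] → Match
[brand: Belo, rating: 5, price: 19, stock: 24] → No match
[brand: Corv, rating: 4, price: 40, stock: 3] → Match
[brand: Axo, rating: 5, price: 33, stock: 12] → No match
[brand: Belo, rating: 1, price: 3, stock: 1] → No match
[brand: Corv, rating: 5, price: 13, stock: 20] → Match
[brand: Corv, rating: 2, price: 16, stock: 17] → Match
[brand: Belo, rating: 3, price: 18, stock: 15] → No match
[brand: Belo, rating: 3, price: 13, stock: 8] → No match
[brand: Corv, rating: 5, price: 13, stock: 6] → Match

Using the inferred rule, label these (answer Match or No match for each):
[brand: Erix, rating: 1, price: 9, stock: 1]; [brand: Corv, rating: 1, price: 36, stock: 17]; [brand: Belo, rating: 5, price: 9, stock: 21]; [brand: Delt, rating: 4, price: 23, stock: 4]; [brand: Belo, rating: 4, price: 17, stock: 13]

Checking candidate rules against both groups, what survives is: brand is Corv.
[brand: Erix, rating: 1, price: 9, stock: 1] → brand is Erix → No match.
[brand: Corv, rating: 1, price: 36, stock: 17] → brand is Corv → Match.
[brand: Belo, rating: 5, price: 9, stock: 21] → brand is Belo → No match.
[brand: Delt, rating: 4, price: 23, stock: 4] → brand is Delt → No match.
[brand: Belo, rating: 4, price: 17, stock: 13] → brand is Belo → No match.

No match, Match, No match, No match, No match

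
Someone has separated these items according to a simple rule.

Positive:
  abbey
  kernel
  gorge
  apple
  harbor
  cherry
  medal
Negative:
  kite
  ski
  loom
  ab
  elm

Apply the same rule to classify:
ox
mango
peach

Negative, Positive, Positive

'Positive' ⟺ length ≥ 5.
ox — length 2, hence Negative. mango — length 5, hence Positive. peach — length 5, hence Positive.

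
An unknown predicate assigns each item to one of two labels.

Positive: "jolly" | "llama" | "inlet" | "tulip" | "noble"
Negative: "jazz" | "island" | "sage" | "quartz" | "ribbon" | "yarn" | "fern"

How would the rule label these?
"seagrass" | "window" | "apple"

Negative, Negative, Positive

The rule appears to be: odd length.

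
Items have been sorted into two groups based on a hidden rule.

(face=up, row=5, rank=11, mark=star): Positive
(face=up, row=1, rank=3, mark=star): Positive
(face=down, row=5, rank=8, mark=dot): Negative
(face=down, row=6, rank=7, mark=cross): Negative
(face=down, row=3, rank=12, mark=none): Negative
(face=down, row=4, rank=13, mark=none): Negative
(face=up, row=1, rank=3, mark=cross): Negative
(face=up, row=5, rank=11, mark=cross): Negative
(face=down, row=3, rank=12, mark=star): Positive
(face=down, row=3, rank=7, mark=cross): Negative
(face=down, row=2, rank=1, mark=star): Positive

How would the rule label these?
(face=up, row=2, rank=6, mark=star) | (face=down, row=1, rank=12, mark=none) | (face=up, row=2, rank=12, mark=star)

Positive, Negative, Positive

One predicate separates the groups cleanly: mark is star.
(face=up, row=2, rank=6, mark=star): mark is star, satisfies this → Positive.
(face=down, row=1, rank=12, mark=none): mark is none, fails this test → Negative.
(face=up, row=2, rank=12, mark=star): mark is star, satisfies this → Positive.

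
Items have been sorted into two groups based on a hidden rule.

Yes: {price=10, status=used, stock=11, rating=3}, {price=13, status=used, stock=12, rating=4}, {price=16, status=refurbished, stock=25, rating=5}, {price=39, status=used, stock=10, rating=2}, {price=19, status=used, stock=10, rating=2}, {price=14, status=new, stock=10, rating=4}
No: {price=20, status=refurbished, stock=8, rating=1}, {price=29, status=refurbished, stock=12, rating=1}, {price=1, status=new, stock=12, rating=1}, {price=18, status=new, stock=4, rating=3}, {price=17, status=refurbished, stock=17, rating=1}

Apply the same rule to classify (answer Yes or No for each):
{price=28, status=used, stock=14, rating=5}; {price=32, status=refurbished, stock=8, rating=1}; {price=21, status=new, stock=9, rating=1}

Yes, No, No

One predicate separates the groups cleanly: rating ≥ 2 AND stock ≥ 8.
{price=28, status=used, stock=14, rating=5}: rating = 5, stock = 14 — checks out, so Yes. {price=32, status=refurbished, stock=8, rating=1}: rating = 1, stock = 8 — fails the rule, so No. {price=21, status=new, stock=9, rating=1}: rating = 1, stock = 9 — fails the rule, so No.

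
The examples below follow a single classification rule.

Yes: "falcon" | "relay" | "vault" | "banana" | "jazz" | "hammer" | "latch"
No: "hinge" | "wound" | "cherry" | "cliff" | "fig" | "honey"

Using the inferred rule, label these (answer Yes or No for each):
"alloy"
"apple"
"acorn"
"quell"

Every 'Yes' example satisfies: contains 'a'. None of the 'No' examples do.
"alloy" — has 'a', hence Yes.
"apple" — has 'a', hence Yes.
"acorn" — has 'a', hence Yes.
"quell" — no 'a', hence No.

Yes, Yes, Yes, No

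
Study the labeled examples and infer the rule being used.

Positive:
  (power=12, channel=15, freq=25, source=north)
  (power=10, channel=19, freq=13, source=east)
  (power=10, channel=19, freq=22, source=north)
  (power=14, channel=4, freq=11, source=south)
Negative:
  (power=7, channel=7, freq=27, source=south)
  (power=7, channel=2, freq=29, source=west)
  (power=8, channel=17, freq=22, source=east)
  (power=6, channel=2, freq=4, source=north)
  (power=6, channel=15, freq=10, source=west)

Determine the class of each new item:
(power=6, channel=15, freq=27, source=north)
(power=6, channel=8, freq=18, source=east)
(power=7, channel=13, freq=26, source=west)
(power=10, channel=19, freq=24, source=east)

Negative, Negative, Negative, Positive

One predicate separates the groups cleanly: power ≥ 10.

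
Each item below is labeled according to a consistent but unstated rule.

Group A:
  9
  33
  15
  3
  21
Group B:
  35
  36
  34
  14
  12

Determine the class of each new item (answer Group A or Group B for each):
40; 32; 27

'Group A' ⟺ ≡ 3 (mod 6).
Group B: 40, since 40 mod 6 = 4.
Group B: 32, since 32 mod 6 = 2.
Group A: 27, since 27 mod 6 = 3.

Group B, Group B, Group A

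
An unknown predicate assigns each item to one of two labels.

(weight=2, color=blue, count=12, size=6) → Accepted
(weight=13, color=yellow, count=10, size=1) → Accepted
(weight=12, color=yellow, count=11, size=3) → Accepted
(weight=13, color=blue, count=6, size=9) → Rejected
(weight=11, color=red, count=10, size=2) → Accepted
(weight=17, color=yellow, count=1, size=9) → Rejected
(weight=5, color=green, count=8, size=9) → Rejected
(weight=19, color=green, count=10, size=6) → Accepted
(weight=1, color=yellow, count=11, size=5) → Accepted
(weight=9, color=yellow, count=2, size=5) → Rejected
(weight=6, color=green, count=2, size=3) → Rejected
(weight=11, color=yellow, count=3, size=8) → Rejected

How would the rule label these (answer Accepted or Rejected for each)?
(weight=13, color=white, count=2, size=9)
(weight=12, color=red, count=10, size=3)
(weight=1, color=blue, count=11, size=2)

Rejected, Accepted, Accepted

A rule that fits every label: count ≥ 10 — true of each 'Accepted' example, false of each 'Rejected' one.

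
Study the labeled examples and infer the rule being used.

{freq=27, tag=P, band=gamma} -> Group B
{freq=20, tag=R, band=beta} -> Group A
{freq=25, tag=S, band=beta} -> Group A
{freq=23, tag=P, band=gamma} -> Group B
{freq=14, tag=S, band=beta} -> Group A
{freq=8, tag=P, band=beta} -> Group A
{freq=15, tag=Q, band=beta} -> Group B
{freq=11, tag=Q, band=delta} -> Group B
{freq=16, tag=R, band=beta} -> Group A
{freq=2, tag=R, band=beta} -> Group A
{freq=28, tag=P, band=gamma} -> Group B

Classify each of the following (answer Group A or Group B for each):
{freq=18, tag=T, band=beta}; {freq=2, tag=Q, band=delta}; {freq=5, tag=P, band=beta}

Group A, Group B, Group A

One predicate separates the groups cleanly: band is beta AND freq ≠ 15.
{freq=18, tag=T, band=beta} — band is beta, freq = 18, hence Group A. {freq=2, tag=Q, band=delta} — band is delta, freq = 2, hence Group B. {freq=5, tag=P, band=beta} — band is beta, freq = 5, hence Group A.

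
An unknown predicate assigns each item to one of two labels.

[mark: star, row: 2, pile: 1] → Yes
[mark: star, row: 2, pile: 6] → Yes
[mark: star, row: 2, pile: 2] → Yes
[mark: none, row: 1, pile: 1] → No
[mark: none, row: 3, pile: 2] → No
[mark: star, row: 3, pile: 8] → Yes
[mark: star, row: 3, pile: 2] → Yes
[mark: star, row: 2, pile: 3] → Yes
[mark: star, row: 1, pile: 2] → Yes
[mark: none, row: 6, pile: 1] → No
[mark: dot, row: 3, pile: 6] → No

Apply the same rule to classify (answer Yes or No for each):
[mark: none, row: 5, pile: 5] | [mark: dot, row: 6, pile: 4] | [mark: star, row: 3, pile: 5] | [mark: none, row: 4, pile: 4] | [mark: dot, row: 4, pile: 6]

No, No, Yes, No, No

Looking at the examples, the only property every 'Yes' case has and every 'No' case lacks is: mark is star.
[mark: none, row: 5, pile: 5] → mark is none → No.
[mark: dot, row: 6, pile: 4] → mark is dot → No.
[mark: star, row: 3, pile: 5] → mark is star → Yes.
[mark: none, row: 4, pile: 4] → mark is none → No.
[mark: dot, row: 4, pile: 6] → mark is dot → No.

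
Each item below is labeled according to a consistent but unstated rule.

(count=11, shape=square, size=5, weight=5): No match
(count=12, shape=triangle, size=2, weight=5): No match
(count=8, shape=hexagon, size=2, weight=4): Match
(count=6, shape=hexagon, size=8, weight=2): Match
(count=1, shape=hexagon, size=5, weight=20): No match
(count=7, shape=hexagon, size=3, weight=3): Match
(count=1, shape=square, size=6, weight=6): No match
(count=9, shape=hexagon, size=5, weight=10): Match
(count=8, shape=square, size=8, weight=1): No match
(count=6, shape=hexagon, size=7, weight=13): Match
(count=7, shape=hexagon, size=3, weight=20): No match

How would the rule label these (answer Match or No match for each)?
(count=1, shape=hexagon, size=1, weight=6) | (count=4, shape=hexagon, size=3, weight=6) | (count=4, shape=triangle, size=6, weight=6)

One predicate separates the groups cleanly: shape is hexagon AND weight ≤ 13.
(count=1, shape=hexagon, size=1, weight=6): shape is hexagon, weight = 6, matches → Match.
(count=4, shape=hexagon, size=3, weight=6): shape is hexagon, weight = 6, matches → Match.
(count=4, shape=triangle, size=6, weight=6): shape is triangle, weight = 6, lacks this property → No match.

Match, Match, No match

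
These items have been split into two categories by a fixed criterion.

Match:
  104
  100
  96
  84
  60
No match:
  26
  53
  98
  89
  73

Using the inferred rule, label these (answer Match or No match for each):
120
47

Match, No match

Looking at the examples, the only property every 'Match' case has and every 'No match' case lacks is: multiple of 4.
120: 120 = 4·30, checks out → Match. 47: 47 = 4·11 + 3, does not fit → No match.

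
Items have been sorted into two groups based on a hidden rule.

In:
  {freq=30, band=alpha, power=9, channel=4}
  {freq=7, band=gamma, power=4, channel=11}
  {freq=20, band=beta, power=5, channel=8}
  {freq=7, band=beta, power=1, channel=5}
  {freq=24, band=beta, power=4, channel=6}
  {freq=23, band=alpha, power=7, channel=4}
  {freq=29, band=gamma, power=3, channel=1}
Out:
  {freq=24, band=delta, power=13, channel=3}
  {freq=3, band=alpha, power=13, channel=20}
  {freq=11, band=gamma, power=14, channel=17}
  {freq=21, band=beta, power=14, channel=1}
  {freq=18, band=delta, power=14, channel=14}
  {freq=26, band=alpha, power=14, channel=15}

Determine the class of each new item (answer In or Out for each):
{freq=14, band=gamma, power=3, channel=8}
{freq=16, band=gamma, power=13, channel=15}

In, Out

A rule that fits every label: power ≤ 9 — true of each 'In' example, false of each 'Out' one.
{freq=14, band=gamma, power=3, channel=8}: power = 3, fits → In. {freq=16, band=gamma, power=13, channel=15}: power = 13, doesn't match → Out.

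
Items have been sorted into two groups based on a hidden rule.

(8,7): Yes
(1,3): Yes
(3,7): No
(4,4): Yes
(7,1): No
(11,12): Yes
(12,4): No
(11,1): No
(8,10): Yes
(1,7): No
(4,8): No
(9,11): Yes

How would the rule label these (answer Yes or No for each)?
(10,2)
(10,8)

No, Yes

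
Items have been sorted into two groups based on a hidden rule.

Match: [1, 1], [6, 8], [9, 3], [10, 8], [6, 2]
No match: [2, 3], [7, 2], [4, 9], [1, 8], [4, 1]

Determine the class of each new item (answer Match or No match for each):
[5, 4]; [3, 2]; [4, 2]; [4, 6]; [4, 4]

No match, No match, Match, Match, Match

The classifier is using: sum is even.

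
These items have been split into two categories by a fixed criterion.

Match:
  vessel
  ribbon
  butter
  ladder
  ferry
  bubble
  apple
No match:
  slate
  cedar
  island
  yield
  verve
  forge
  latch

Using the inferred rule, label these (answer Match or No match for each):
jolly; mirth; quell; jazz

Match, No match, Match, Match

Rule: has a double letter. This holds for each 'Match' example and fails for each 'No match' one.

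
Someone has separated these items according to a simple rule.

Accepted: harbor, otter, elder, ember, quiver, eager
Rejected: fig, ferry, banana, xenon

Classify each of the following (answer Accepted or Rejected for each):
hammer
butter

Checking candidate rules against both groups, what survives is: ends with 'r'.

Accepted, Accepted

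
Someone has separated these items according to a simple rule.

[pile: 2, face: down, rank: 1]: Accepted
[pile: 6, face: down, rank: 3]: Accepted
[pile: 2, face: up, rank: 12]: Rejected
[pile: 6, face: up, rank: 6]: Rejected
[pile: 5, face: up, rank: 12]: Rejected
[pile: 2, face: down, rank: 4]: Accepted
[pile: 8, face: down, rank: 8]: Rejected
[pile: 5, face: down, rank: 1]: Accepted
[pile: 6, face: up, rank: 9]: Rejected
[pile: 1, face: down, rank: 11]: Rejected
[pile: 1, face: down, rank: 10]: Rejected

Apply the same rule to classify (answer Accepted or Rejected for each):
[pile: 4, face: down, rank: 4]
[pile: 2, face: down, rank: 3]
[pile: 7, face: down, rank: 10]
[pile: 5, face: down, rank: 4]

Accepted, Accepted, Rejected, Accepted

'Accepted' ⟺ rank ≤ 4.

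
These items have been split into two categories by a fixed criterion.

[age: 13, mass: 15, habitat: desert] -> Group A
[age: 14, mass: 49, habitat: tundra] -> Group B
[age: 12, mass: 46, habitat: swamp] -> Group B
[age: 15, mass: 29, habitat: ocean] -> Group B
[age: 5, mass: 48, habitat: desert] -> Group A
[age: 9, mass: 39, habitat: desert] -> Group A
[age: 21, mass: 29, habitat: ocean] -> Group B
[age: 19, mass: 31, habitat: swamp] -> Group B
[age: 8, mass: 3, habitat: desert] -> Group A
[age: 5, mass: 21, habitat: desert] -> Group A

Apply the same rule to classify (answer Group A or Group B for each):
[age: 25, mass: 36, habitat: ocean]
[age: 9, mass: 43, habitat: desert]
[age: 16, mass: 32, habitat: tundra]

Group B, Group A, Group B

Every 'Group A' example satisfies: habitat is desert. None of the 'Group B' examples do.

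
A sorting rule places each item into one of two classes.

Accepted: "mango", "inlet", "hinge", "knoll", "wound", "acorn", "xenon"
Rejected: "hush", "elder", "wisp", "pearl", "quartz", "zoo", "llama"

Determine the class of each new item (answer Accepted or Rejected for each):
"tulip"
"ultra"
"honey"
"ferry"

Looking at the examples, the only property every 'Accepted' case has and every 'Rejected' case lacks is: contains 'n'.
"tulip": no 'n', lacks this property → Rejected. "ultra": no 'n', lacks this property → Rejected. "honey": has 'n', has this property → Accepted. "ferry": no 'n', lacks this property → Rejected.

Rejected, Rejected, Accepted, Rejected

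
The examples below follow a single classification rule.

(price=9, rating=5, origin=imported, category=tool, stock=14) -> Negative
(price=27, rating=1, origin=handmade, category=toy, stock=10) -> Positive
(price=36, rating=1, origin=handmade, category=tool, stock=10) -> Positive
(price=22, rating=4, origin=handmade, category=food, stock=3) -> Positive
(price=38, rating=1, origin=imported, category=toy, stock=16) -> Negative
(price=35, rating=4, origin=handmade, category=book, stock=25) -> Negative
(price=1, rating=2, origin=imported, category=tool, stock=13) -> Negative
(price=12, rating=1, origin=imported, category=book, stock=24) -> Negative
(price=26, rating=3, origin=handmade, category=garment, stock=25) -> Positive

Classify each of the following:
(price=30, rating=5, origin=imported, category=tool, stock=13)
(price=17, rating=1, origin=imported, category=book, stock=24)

All 'Positive' examples share one property — category is garment OR stock ≤ 10 — and every 'Negative' example lacks it.

Negative, Negative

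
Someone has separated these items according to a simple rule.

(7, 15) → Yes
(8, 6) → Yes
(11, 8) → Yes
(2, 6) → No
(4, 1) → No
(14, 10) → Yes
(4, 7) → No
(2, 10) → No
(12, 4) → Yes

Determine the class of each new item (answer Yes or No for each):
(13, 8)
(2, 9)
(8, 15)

Yes, No, Yes

The classifier is using: sum ≥ 14.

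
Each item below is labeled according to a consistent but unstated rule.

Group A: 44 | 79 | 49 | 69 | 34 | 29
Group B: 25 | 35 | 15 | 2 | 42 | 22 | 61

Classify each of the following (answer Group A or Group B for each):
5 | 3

Group B, Group B

Comparing the two groups points to one rule — ≡ 4 (mod 5).
5 — 5 mod 5 = 0, hence Group B. 3 — 3 mod 5 = 3, hence Group B.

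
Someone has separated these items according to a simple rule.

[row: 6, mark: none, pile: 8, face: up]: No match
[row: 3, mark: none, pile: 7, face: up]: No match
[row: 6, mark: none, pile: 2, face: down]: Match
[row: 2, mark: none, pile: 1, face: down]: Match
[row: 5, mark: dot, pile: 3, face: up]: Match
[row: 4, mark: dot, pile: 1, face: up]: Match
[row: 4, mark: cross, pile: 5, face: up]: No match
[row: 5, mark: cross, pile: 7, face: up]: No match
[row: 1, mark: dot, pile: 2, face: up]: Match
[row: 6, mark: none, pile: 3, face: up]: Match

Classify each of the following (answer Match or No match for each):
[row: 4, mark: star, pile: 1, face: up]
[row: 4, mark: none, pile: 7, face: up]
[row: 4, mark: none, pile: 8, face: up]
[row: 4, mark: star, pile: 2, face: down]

The distinguishing property — pile ≤ 3 — holds for all the 'Match' cases and none of the 'No match' cases.
[row: 4, mark: star, pile: 1, face: up] → pile = 1 → Match. [row: 4, mark: none, pile: 7, face: up] → pile = 7 → No match. [row: 4, mark: none, pile: 8, face: up] → pile = 8 → No match. [row: 4, mark: star, pile: 2, face: down] → pile = 2 → Match.

Match, No match, No match, Match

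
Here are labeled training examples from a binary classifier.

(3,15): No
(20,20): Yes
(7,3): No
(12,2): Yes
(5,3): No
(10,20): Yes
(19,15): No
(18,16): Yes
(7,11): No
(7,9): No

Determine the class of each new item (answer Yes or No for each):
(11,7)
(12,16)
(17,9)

'Yes' ⟺ first is even.
(11,7) — first 11, hence No.
(12,16) — first 12, hence Yes.
(17,9) — first 17, hence No.

No, Yes, No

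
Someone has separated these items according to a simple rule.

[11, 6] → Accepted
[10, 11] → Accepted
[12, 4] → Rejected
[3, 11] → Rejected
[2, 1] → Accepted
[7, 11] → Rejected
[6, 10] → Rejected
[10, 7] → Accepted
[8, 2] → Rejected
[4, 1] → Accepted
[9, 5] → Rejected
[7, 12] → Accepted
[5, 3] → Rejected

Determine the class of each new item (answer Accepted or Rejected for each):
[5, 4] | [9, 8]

The distinguishing property — sum is odd — holds for all the 'Accepted' cases and none of the 'Rejected' cases.
[5, 4]: 5+4 = 9 — has this property, so Accepted. [9, 8]: 9+8 = 17 — has this property, so Accepted.

Accepted, Accepted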